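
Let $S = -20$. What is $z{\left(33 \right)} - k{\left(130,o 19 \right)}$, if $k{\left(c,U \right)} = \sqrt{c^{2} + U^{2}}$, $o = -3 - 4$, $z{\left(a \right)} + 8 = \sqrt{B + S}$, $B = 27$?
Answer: $-8 + \sqrt{7} - \sqrt{34589} \approx -191.34$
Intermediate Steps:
$z{\left(a \right)} = -8 + \sqrt{7}$ ($z{\left(a \right)} = -8 + \sqrt{27 - 20} = -8 + \sqrt{7}$)
$o = -7$ ($o = -3 - 4 = -7$)
$k{\left(c,U \right)} = \sqrt{U^{2} + c^{2}}$
$z{\left(33 \right)} - k{\left(130,o 19 \right)} = \left(-8 + \sqrt{7}\right) - \sqrt{\left(\left(-7\right) 19\right)^{2} + 130^{2}} = \left(-8 + \sqrt{7}\right) - \sqrt{\left(-133\right)^{2} + 16900} = \left(-8 + \sqrt{7}\right) - \sqrt{17689 + 16900} = \left(-8 + \sqrt{7}\right) - \sqrt{34589} = -8 + \sqrt{7} - \sqrt{34589}$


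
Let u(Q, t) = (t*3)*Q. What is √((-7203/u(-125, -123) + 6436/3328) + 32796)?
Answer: √3354295636080285/319800 ≈ 181.10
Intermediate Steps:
u(Q, t) = 3*Q*t (u(Q, t) = (3*t)*Q = 3*Q*t)
√((-7203/u(-125, -123) + 6436/3328) + 32796) = √((-7203/(3*(-125)*(-123)) + 6436/3328) + 32796) = √((-7203/46125 + 6436*(1/3328)) + 32796) = √((-7203*1/46125 + 1609/832) + 32796) = √((-2401/15375 + 1609/832) + 32796) = √(22740743/12792000 + 32796) = √(419549172743/12792000) = √3354295636080285/319800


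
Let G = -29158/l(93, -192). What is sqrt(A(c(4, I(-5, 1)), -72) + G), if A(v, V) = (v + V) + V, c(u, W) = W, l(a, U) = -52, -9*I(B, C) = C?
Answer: sqrt(2534714)/78 ≈ 20.411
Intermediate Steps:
I(B, C) = -C/9
A(v, V) = v + 2*V (A(v, V) = (V + v) + V = v + 2*V)
G = 14579/26 (G = -29158/(-52) = -29158*(-1/52) = 14579/26 ≈ 560.73)
sqrt(A(c(4, I(-5, 1)), -72) + G) = sqrt((-1/9*1 + 2*(-72)) + 14579/26) = sqrt((-1/9 - 144) + 14579/26) = sqrt(-1297/9 + 14579/26) = sqrt(97489/234) = sqrt(2534714)/78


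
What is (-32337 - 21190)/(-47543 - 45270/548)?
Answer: 14666398/13049417 ≈ 1.1239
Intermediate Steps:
(-32337 - 21190)/(-47543 - 45270/548) = -53527/(-47543 - 45270*1/548) = -53527/(-47543 - 22635/274) = -53527/(-13049417/274) = -53527*(-274/13049417) = 14666398/13049417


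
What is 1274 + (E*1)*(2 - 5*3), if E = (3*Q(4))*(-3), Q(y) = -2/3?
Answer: 1196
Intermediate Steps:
Q(y) = -2/3 (Q(y) = -2*1/3 = -2/3)
E = 6 (E = (3*(-2/3))*(-3) = -2*(-3) = 6)
1274 + (E*1)*(2 - 5*3) = 1274 + (6*1)*(2 - 5*3) = 1274 + 6*(2 - 15) = 1274 + 6*(-13) = 1274 - 78 = 1196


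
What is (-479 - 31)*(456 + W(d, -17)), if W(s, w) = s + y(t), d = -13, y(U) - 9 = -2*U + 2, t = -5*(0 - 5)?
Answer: -206040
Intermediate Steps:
t = 25 (t = -5*(-5) = 25)
y(U) = 11 - 2*U (y(U) = 9 + (-2*U + 2) = 9 + (2 - 2*U) = 11 - 2*U)
W(s, w) = -39 + s (W(s, w) = s + (11 - 2*25) = s + (11 - 50) = s - 39 = -39 + s)
(-479 - 31)*(456 + W(d, -17)) = (-479 - 31)*(456 + (-39 - 13)) = -510*(456 - 52) = -510*404 = -206040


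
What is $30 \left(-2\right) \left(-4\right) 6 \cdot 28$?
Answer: $40320$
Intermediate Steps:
$30 \left(-2\right) \left(-4\right) 6 \cdot 28 = 30 \cdot 8 \cdot 6 \cdot 28 = 30 \cdot 48 \cdot 28 = 1440 \cdot 28 = 40320$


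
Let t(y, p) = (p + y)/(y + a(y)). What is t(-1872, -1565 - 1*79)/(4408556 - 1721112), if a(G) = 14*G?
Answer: 293/6288618960 ≈ 4.6592e-8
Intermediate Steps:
t(y, p) = (p + y)/(15*y) (t(y, p) = (p + y)/(y + 14*y) = (p + y)/((15*y)) = (p + y)*(1/(15*y)) = (p + y)/(15*y))
t(-1872, -1565 - 1*79)/(4408556 - 1721112) = ((1/15)*((-1565 - 1*79) - 1872)/(-1872))/(4408556 - 1721112) = ((1/15)*(-1/1872)*((-1565 - 79) - 1872))/2687444 = ((1/15)*(-1/1872)*(-1644 - 1872))*(1/2687444) = ((1/15)*(-1/1872)*(-3516))*(1/2687444) = (293/2340)*(1/2687444) = 293/6288618960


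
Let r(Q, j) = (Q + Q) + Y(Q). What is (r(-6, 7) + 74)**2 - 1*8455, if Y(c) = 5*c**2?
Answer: 50109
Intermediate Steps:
r(Q, j) = 2*Q + 5*Q**2 (r(Q, j) = (Q + Q) + 5*Q**2 = 2*Q + 5*Q**2)
(r(-6, 7) + 74)**2 - 1*8455 = (-6*(2 + 5*(-6)) + 74)**2 - 1*8455 = (-6*(2 - 30) + 74)**2 - 8455 = (-6*(-28) + 74)**2 - 8455 = (168 + 74)**2 - 8455 = 242**2 - 8455 = 58564 - 8455 = 50109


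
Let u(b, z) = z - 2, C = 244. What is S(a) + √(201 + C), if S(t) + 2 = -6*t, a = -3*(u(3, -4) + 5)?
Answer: -20 + √445 ≈ 1.0950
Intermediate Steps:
u(b, z) = -2 + z
a = 3 (a = -3*((-2 - 4) + 5) = -3*(-6 + 5) = -3*(-1) = 3)
S(t) = -2 - 6*t
S(a) + √(201 + C) = (-2 - 6*3) + √(201 + 244) = (-2 - 18) + √445 = -20 + √445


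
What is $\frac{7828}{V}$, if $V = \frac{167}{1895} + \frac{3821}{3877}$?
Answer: $\frac{28755825310}{3944127} \approx 7290.8$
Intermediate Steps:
$V = \frac{7888254}{7346915}$ ($V = 167 \cdot \frac{1}{1895} + 3821 \cdot \frac{1}{3877} = \frac{167}{1895} + \frac{3821}{3877} = \frac{7888254}{7346915} \approx 1.0737$)
$\frac{7828}{V} = \frac{7828}{\frac{7888254}{7346915}} = 7828 \cdot \frac{7346915}{7888254} = \frac{28755825310}{3944127}$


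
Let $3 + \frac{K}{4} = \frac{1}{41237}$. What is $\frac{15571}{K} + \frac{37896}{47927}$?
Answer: $- \frac{30755237842489}{23716196680} \approx -1296.8$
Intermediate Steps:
$K = - \frac{494840}{41237}$ ($K = -12 + \frac{4}{41237} = - \frac{494840}{41237} \approx -12.0$)
$\frac{15571}{K} + \frac{37896}{47927} = \frac{15571}{- \frac{494840}{41237}} + \frac{37896}{47927} = 15571 \left(- \frac{41237}{494840}\right) + 37896 \cdot \frac{1}{47927} = - \frac{642101327}{494840} + \frac{37896}{47927} = - \frac{30755237842489}{23716196680}$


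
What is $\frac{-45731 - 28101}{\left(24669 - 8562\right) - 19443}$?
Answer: $\frac{9229}{417} \approx 22.132$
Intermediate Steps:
$\frac{-45731 - 28101}{\left(24669 - 8562\right) - 19443} = - \frac{73832}{\left(24669 - 8562\right) - 19443} = - \frac{73832}{16107 - 19443} = - \frac{73832}{-3336} = \left(-73832\right) \left(- \frac{1}{3336}\right) = \frac{9229}{417}$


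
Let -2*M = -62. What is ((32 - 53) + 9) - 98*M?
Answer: -3050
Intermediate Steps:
M = 31 (M = -1/2*(-62) = 31)
((32 - 53) + 9) - 98*M = ((32 - 53) + 9) - 98*31 = (-21 + 9) - 3038 = -12 - 3038 = -3050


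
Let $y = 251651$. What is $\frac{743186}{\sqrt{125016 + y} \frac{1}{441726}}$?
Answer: $\frac{328284579036 \sqrt{376667}}{376667} \approx 5.349 \cdot 10^{8}$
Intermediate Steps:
$\frac{743186}{\sqrt{125016 + y} \frac{1}{441726}} = \frac{743186}{\sqrt{125016 + 251651} \cdot \frac{1}{441726}} = \frac{743186}{\sqrt{376667} \cdot \frac{1}{441726}} = \frac{743186}{\frac{1}{441726} \sqrt{376667}} = 743186 \frac{441726 \sqrt{376667}}{376667} = \frac{328284579036 \sqrt{376667}}{376667}$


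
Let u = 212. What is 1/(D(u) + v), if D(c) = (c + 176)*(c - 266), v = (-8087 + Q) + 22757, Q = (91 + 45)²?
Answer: 1/12214 ≈ 8.1873e-5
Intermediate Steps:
Q = 18496 (Q = 136² = 18496)
v = 33166 (v = (-8087 + 18496) + 22757 = 10409 + 22757 = 33166)
D(c) = (-266 + c)*(176 + c) (D(c) = (176 + c)*(-266 + c) = (-266 + c)*(176 + c))
1/(D(u) + v) = 1/((-46816 + 212² - 90*212) + 33166) = 1/((-46816 + 44944 - 19080) + 33166) = 1/(-20952 + 33166) = 1/12214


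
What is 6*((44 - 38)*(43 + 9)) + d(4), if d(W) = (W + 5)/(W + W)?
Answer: 14985/8 ≈ 1873.1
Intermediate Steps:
d(W) = (5 + W)/(2*W) (d(W) = (5 + W)/((2*W)) = (5 + W)*(1/(2*W)) = (5 + W)/(2*W))
6*((44 - 38)*(43 + 9)) + d(4) = 6*((44 - 38)*(43 + 9)) + (½)*(5 + 4)/4 = 6*(6*52) + (½)*(¼)*9 = 6*312 + 9/8 = 1872 + 9/8 = 14985/8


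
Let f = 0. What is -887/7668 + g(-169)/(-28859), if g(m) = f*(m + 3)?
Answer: -887/7668 ≈ -0.11568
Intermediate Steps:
g(m) = 0 (g(m) = 0*(m + 3) = 0*(3 + m) = 0)
-887/7668 + g(-169)/(-28859) = -887/7668 + 0/(-28859) = -887*1/7668 + 0*(-1/28859) = -887/7668 + 0 = -887/7668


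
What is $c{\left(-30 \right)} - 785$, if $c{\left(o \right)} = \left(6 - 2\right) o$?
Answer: $-905$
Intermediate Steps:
$c{\left(o \right)} = 4 o$
$c{\left(-30 \right)} - 785 = 4 \left(-30\right) - 785 = -120 - 785 = -905$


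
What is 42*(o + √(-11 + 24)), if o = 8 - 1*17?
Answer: -378 + 42*√13 ≈ -226.57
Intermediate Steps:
o = -9 (o = 8 - 17 = -9)
42*(o + √(-11 + 24)) = 42*(-9 + √(-11 + 24)) = 42*(-9 + √13) = -378 + 42*√13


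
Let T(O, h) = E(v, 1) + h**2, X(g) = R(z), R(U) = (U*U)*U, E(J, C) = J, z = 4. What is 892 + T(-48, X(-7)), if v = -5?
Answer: 4983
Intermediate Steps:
R(U) = U**3 (R(U) = U**2*U = U**3)
X(g) = 64 (X(g) = 4**3 = 64)
T(O, h) = -5 + h**2
892 + T(-48, X(-7)) = 892 + (-5 + 64**2) = 892 + (-5 + 4096) = 892 + 4091 = 4983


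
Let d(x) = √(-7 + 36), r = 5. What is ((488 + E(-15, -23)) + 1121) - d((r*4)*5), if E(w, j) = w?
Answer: 1594 - √29 ≈ 1588.6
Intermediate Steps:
d(x) = √29
((488 + E(-15, -23)) + 1121) - d((r*4)*5) = ((488 - 15) + 1121) - √29 = (473 + 1121) - √29 = 1594 - √29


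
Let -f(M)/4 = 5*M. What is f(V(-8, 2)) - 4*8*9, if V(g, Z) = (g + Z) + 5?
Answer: -268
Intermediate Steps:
V(g, Z) = 5 + Z + g (V(g, Z) = (Z + g) + 5 = 5 + Z + g)
f(M) = -20*M
f(V(-8, 2)) - 4*8*9 = -20*(5 + 2 - 8) - 4*8*9 = -20*(-1) - 32*9 = 20 - 288 = -268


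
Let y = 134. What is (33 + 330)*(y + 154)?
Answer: 104544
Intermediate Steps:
(33 + 330)*(y + 154) = (33 + 330)*(134 + 154) = 363*288 = 104544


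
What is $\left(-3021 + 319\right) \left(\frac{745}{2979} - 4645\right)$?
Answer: $\frac{37386790420}{2979} \approx 1.255 \cdot 10^{7}$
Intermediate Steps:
$\left(-3021 + 319\right) \left(\frac{745}{2979} - 4645\right) = - 2702 \left(745 \cdot \frac{1}{2979} - 4645\right) = - 2702 \left(\frac{745}{2979} - 4645\right) = \left(-2702\right) \left(- \frac{13836710}{2979}\right) = \frac{37386790420}{2979}$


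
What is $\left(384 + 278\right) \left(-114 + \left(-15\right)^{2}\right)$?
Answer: $73482$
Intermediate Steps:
$\left(384 + 278\right) \left(-114 + \left(-15\right)^{2}\right) = 662 \left(-114 + 225\right) = 662 \cdot 111 = 73482$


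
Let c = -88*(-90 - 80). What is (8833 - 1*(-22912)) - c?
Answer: 16785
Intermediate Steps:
c = 14960 (c = -88*(-170) = 14960)
(8833 - 1*(-22912)) - c = (8833 - 1*(-22912)) - 1*14960 = (8833 + 22912) - 14960 = 31745 - 14960 = 16785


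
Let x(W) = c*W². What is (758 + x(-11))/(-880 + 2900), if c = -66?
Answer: -1807/505 ≈ -3.5782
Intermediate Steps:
x(W) = -66*W²
(758 + x(-11))/(-880 + 2900) = (758 - 66*(-11)²)/(-880 + 2900) = (758 - 66*121)/2020 = (758 - 7986)*(1/2020) = -7228*1/2020 = -1807/505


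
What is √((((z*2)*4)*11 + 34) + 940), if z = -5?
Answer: √534 ≈ 23.108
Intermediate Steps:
√((((z*2)*4)*11 + 34) + 940) = √(((-5*2*4)*11 + 34) + 940) = √((-10*4*11 + 34) + 940) = √((-40*11 + 34) + 940) = √((-440 + 34) + 940) = √(-406 + 940) = √534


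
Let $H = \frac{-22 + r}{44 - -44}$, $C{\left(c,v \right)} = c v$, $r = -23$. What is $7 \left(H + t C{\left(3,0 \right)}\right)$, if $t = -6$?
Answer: $- \frac{315}{88} \approx -3.5795$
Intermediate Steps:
$H = - \frac{45}{88}$ ($H = \frac{-22 - 23}{44 - -44} = - \frac{45}{44 + 44} = - \frac{45}{88} \approx -0.51136$)
$7 \left(H + t C{\left(3,0 \right)}\right) = 7 \left(- \frac{45}{88} - 6 \cdot 3 \cdot 0\right) = 7 \left(- \frac{45}{88} - 0\right) = 7 \left(- \frac{45}{88} + 0\right) = 7 \left(- \frac{45}{88}\right) = - \frac{315}{88}$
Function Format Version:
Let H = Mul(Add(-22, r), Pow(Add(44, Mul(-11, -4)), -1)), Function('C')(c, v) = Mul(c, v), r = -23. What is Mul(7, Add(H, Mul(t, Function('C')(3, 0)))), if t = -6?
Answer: Rational(-315, 88) ≈ -3.5795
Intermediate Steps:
H = Rational(-45, 88) (H = Mul(Add(-22, -23), Pow(Add(44, Mul(-11, -4)), -1)) = Mul(-45, Pow(Add(44, 44), -1)) = Mul(-45, Pow(88, -1)) = Mul(-45, Rational(1, 88)) = Rational(-45, 88) ≈ -0.51136)
Mul(7, Add(H, Mul(t, Function('C')(3, 0)))) = Mul(7, Add(Rational(-45, 88), Mul(-6, Mul(3, 0)))) = Mul(7, Add(Rational(-45, 88), Mul(-6, 0))) = Mul(7, Add(Rational(-45, 88), 0)) = Mul(7, Rational(-45, 88)) = Rational(-315, 88)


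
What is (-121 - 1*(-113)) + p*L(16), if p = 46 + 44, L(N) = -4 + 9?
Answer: 442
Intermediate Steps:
L(N) = 5
p = 90
(-121 - 1*(-113)) + p*L(16) = (-121 - 1*(-113)) + 90*5 = (-121 + 113) + 450 = -8 + 450 = 442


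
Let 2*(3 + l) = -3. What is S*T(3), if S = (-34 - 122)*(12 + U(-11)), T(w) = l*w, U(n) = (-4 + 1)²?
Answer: 44226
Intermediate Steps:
U(n) = 9 (U(n) = (-3)² = 9)
l = -9/2 (l = -3 + (½)*(-3) = -3 - 3/2 = -9/2 ≈ -4.5000)
T(w) = -9*w/2
S = -3276 (S = (-34 - 122)*(12 + 9) = -156*21 = -3276)
S*T(3) = -(-14742)*3 = -3276*(-27/2) = 44226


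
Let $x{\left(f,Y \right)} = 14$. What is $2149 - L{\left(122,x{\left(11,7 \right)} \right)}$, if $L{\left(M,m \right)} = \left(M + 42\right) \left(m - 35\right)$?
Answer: $5593$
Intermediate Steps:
$L{\left(M,m \right)} = \left(-35 + m\right) \left(42 + M\right)$ ($L{\left(M,m \right)} = \left(42 + M\right) \left(-35 + m\right) = \left(-35 + m\right) \left(42 + M\right)$)
$2149 - L{\left(122,x{\left(11,7 \right)} \right)} = 2149 - \left(-1470 - 4270 + 42 \cdot 14 + 122 \cdot 14\right) = 2149 - \left(-1470 - 4270 + 588 + 1708\right) = 2149 - -3444 = 2149 + 3444 = 5593$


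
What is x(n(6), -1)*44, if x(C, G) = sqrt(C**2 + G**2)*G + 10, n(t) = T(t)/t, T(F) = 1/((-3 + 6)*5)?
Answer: 440 - 22*sqrt(8101)/45 ≈ 396.00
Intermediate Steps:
T(F) = 1/15 (T(F) = 1/(3*5) = 1/15)
n(t) = 1/(15*t)
x(C, G) = 10 + G*sqrt(C**2 + G**2) (x(C, G) = G*sqrt(C**2 + G**2) + 10 = 10 + G*sqrt(C**2 + G**2))
x(n(6), -1)*44 = (10 - sqrt(((1/15)/6)**2 + (-1)**2))*44 = (10 - sqrt(((1/15)*(1/6))**2 + 1))*44 = (10 - sqrt((1/90)**2 + 1))*44 = (10 - sqrt(1/8100 + 1))*44 = (10 - sqrt(8101/8100))*44 = (10 - sqrt(8101)/90)*44 = 440 - 22*sqrt(8101)/45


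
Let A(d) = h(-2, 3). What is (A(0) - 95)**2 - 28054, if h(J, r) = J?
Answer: -18645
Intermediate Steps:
A(d) = -2
(A(0) - 95)**2 - 28054 = (-2 - 95)**2 - 28054 = (-97)**2 - 28054 = 9409 - 28054 = -18645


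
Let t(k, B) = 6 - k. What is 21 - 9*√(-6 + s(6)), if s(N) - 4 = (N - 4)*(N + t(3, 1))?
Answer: -15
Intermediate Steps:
s(N) = 4 + (-4 + N)*(3 + N) (s(N) = 4 + (N - 4)*(N + (6 - 1*3)) = 4 + (-4 + N)*(N + (6 - 3)) = 4 + (-4 + N)*(N + 3) = 4 + (-4 + N)*(3 + N))
21 - 9*√(-6 + s(6)) = 21 - 9*√(-6 + (-8 + 6² - 1*6)) = 21 - 9*√(-6 + (-8 + 36 - 6)) = 21 - 9*√(-6 + 22) = 21 - 9*√16 = 21 - 9*4 = 21 - 36 = -15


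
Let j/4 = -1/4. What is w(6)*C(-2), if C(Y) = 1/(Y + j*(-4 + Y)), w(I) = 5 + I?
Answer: 11/4 ≈ 2.7500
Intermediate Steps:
j = -1 (j = 4*(-1/4) = -1)
C(Y) = 1/4 (C(Y) = 1/(Y - (-4 + Y)) = 1/(Y + (4 - Y)) = 1/4)
w(6)*C(-2) = (5 + 6)*(1/4) = 11*(1/4) = 11/4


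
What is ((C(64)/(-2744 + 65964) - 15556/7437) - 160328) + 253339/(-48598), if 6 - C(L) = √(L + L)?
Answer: -457941332786757503/2856147833715 - 2*√2/15805 ≈ -1.6034e+5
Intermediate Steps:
C(L) = 6 - √2*√L (C(L) = 6 - √(L + L) = 6 - √(2*L) = 6 - √2*√L)
((C(64)/(-2744 + 65964) - 15556/7437) - 160328) + 253339/(-48598) = (((6 - √2*√64)/(-2744 + 65964) - 15556/7437) - 160328) + 253339/(-48598) = (((6 - 1*√2*8)/63220 - 15556*1/7437) - 160328) + 253339*(-1/48598) = (((6 - 8*√2)*(1/63220) - 15556/7437) - 160328) - 253339/48598 = (((3/31610 - 2*√2/15805) - 15556/7437) - 160328) - 253339/48598 = ((-491702849/235083570 - 2*√2/15805) - 160328) - 253339/48598 = (-37690970313809/235083570 - 2*√2/15805) - 253339/48598 = -457941332786757503/2856147833715 - 2*√2/15805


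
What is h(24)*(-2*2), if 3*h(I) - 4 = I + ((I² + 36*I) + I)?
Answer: -5968/3 ≈ -1989.3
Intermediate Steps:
h(I) = 4/3 + I²/3 + 38*I/3 (h(I) = 4/3 + (I + ((I² + 36*I) + I))/3 = 4/3 + (I + (I² + 37*I))/3 = 4/3 + (I² + 38*I)/3 = 4/3 + (I²/3 + 38*I/3) = 4/3 + I²/3 + 38*I/3)
h(24)*(-2*2) = (4/3 + (⅓)*24² + (38/3)*24)*(-2*2) = (4/3 + (⅓)*576 + 304)*(-4) = (4/3 + 192 + 304)*(-4) = (1492/3)*(-4) = -5968/3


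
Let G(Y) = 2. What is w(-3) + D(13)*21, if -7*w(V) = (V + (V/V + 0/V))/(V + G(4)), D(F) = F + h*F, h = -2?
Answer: -1913/7 ≈ -273.29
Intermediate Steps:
D(F) = -F (D(F) = F - 2*F = -F)
w(V) = -(1 + V)/(7*(2 + V)) (w(V) = -(V + (V/V + 0/V))/(7*(V + 2)) = -(V + (1 + 0))/(7*(2 + V)) = -(V + 1)/(7*(2 + V)) = -(1 + V)/(7*(2 + V)))
w(-3) + D(13)*21 = (-1 - 1*(-3))/(7*(2 - 3)) - 1*13*21 = (⅐)*(-1 + 3)/(-1) - 13*21 = (⅐)*(-1)*2 - 273 = -2/7 - 273 = -1913/7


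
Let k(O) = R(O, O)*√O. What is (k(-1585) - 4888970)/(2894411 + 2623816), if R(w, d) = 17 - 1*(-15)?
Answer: -4888970/5518227 + 32*I*√1585/5518227 ≈ -0.88597 + 0.00023087*I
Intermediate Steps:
R(w, d) = 32 (R(w, d) = 17 + 15 = 32)
k(O) = 32*√O
(k(-1585) - 4888970)/(2894411 + 2623816) = (32*√(-1585) - 4888970)/(2894411 + 2623816) = (32*(I*√1585) - 4888970)/5518227 = (32*I*√1585 - 4888970)*(1/5518227) = (-4888970 + 32*I*√1585)*(1/5518227) = -4888970/5518227 + 32*I*√1585/5518227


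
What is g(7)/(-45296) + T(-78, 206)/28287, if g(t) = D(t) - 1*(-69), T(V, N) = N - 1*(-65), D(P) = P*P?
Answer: 4468675/640643976 ≈ 0.0069753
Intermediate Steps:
D(P) = P**2
T(V, N) = 65 + N (T(V, N) = N + 65 = 65 + N)
g(t) = 69 + t**2 (g(t) = t**2 - 1*(-69) = t**2 + 69 = 69 + t**2)
g(7)/(-45296) + T(-78, 206)/28287 = (69 + 7**2)/(-45296) + (65 + 206)/28287 = (69 + 49)*(-1/45296) + 271*(1/28287) = 118*(-1/45296) + 271/28287 = -59/22648 + 271/28287 = 4468675/640643976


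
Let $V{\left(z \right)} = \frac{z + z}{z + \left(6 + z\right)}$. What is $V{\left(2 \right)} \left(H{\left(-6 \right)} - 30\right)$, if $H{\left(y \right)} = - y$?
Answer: $- \frac{48}{5} \approx -9.6$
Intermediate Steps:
$V{\left(z \right)} = \frac{2 z}{6 + 2 z}$
$V{\left(2 \right)} \left(H{\left(-6 \right)} - 30\right) = \frac{2}{3 + 2} \left(\left(-1\right) \left(-6\right) - 30\right) = \frac{2}{5} \left(6 - 30\right) = 2 \cdot \frac{1}{5} \left(-24\right) = \frac{2}{5} \left(-24\right) = - \frac{48}{5}$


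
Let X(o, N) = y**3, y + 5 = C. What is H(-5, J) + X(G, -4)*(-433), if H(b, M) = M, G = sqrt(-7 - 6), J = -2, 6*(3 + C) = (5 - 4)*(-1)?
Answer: 50941585/216 ≈ 2.3584e+5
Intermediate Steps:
C = -19/6 (C = -3 + ((5 - 4)*(-1))/6 = -3 + (1*(-1))/6 = -3 + (1/6)*(-1) = -3 - 1/6 = -19/6 ≈ -3.1667)
y = -49/6 (y = -5 - 19/6 = -49/6 ≈ -8.1667)
G = I*sqrt(13) (G = sqrt(-13) = I*sqrt(13) ≈ 3.6056*I)
X(o, N) = -117649/216 (X(o, N) = (-49/6)**3 = -117649/216)
H(-5, J) + X(G, -4)*(-433) = -2 - 117649/216*(-433) = -2 + 50942017/216 = 50941585/216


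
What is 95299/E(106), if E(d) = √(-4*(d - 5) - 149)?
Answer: -95299*I*√553/553 ≈ -4052.5*I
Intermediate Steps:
E(d) = √(-129 - 4*d) (E(d) = √(-4*(-5 + d) - 149) = √((20 - 4*d) - 149) = √(-129 - 4*d))
95299/E(106) = 95299/(√(-129 - 4*106)) = 95299/(√(-129 - 424)) = 95299/(√(-553)) = 95299/((I*√553)) = 95299*(-I*√553/553) = -95299*I*√553/553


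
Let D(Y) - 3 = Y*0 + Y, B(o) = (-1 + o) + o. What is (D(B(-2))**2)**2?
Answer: 16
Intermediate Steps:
B(o) = -1 + 2*o
D(Y) = 3 + Y (D(Y) = 3 + (Y*0 + Y) = 3 + (0 + Y) = 3 + Y)
(D(B(-2))**2)**2 = ((3 + (-1 + 2*(-2)))**2)**2 = ((3 + (-1 - 4))**2)**2 = ((3 - 5)**2)**2 = ((-2)**2)**2 = 4**2 = 16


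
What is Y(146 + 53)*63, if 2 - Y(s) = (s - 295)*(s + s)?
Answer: 2407230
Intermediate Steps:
Y(s) = 2 - 2*s*(-295 + s) (Y(s) = 2 - (s - 295)*(s + s) = 2 - (-295 + s)*2*s = 2 - 2*s*(-295 + s))
Y(146 + 53)*63 = (2 - 2*(146 + 53)**2 + 590*(146 + 53))*63 = (2 - 2*199**2 + 590*199)*63 = (2 - 2*39601 + 117410)*63 = (2 - 79202 + 117410)*63 = 38210*63 = 2407230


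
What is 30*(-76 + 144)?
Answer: 2040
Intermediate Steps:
30*(-76 + 144) = 30*68 = 2040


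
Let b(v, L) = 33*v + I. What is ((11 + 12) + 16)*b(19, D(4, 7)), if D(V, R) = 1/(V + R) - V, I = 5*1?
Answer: 24648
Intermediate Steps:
I = 5
D(V, R) = 1/(R + V) - V
b(v, L) = 5 + 33*v (b(v, L) = 33*v + 5 = 5 + 33*v)
((11 + 12) + 16)*b(19, D(4, 7)) = ((11 + 12) + 16)*(5 + 33*19) = (23 + 16)*(5 + 627) = 39*632 = 24648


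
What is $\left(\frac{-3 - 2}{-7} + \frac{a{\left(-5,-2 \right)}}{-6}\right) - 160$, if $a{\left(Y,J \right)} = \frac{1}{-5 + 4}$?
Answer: $- \frac{6683}{42} \approx -159.12$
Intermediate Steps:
$a{\left(Y,J \right)} = -1$ ($a{\left(Y,J \right)} = \frac{1}{-1} = -1$)
$\left(\frac{-3 - 2}{-7} + \frac{a{\left(-5,-2 \right)}}{-6}\right) - 160 = \left(\frac{-3 - 2}{-7} - \frac{1}{-6}\right) - 160 = \left(\left(-3 - 2\right) \left(- \frac{1}{7}\right) - - \frac{1}{6}\right) - 160 = \left(\left(-5\right) \left(- \frac{1}{7}\right) + \frac{1}{6}\right) - 160 = \left(\frac{5}{7} + \frac{1}{6}\right) - 160 = \frac{37}{42} - 160 = - \frac{6683}{42}$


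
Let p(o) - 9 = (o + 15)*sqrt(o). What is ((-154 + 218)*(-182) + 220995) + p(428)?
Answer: 209356 + 886*sqrt(107) ≈ 2.1852e+5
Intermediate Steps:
p(o) = 9 + sqrt(o)*(15 + o) (p(o) = 9 + (o + 15)*sqrt(o) = 9 + (15 + o)*sqrt(o) = 9 + sqrt(o)*(15 + o))
((-154 + 218)*(-182) + 220995) + p(428) = ((-154 + 218)*(-182) + 220995) + (9 + 428**(3/2) + 15*sqrt(428)) = (64*(-182) + 220995) + (9 + 856*sqrt(107) + 15*(2*sqrt(107))) = (-11648 + 220995) + (9 + 856*sqrt(107) + 30*sqrt(107)) = 209347 + (9 + 886*sqrt(107)) = 209356 + 886*sqrt(107)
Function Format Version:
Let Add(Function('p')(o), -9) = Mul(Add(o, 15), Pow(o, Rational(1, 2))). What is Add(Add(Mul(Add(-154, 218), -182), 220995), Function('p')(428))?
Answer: Add(209356, Mul(886, Pow(107, Rational(1, 2)))) ≈ 2.1852e+5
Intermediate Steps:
Function('p')(o) = Add(9, Mul(Pow(o, Rational(1, 2)), Add(15, o))) (Function('p')(o) = Add(9, Mul(Add(o, 15), Pow(o, Rational(1, 2)))) = Add(9, Mul(Add(15, o), Pow(o, Rational(1, 2)))) = Add(9, Mul(Pow(o, Rational(1, 2)), Add(15, o))))
Add(Add(Mul(Add(-154, 218), -182), 220995), Function('p')(428)) = Add(Add(Mul(Add(-154, 218), -182), 220995), Add(9, Pow(428, Rational(3, 2)), Mul(15, Pow(428, Rational(1, 2))))) = Add(Add(Mul(64, -182), 220995), Add(9, Mul(856, Pow(107, Rational(1, 2))), Mul(15, Mul(2, Pow(107, Rational(1, 2)))))) = Add(Add(-11648, 220995), Add(9, Mul(856, Pow(107, Rational(1, 2))), Mul(30, Pow(107, Rational(1, 2))))) = Add(209347, Add(9, Mul(886, Pow(107, Rational(1, 2))))) = Add(209356, Mul(886, Pow(107, Rational(1, 2))))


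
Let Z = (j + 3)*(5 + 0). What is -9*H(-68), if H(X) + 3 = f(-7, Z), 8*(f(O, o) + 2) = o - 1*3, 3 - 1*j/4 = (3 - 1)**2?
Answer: 54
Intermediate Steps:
j = -4 (j = 12 - 4*(3 - 1)**2 = 12 - 4*2**2 = 12 - 4*4 = 12 - 16 = -4)
Z = -5 (Z = (-4 + 3)*(5 + 0) = -1*5 = -5)
f(O, o) = -19/8 + o/8 (f(O, o) = -2 + (o - 1*3)/8 = -2 + (o - 3)/8 = -2 + (-3 + o)/8 = -2 + (-3/8 + o/8) = -19/8 + o/8)
H(X) = -6 (H(X) = -3 + (-19/8 + (1/8)*(-5)) = -3 + (-19/8 - 5/8) = -3 - 3 = -6)
-9*H(-68) = -9*(-6) = 54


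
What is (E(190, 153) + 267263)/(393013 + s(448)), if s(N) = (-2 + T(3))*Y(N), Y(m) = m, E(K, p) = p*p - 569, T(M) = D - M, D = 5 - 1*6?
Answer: 290103/390325 ≈ 0.74323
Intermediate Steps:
D = -1 (D = 5 - 6 = -1)
T(M) = -1 - M
E(K, p) = -569 + p**2 (E(K, p) = p**2 - 569 = -569 + p**2)
s(N) = -6*N (s(N) = (-2 + (-1 - 1*3))*N = (-2 + (-1 - 3))*N = (-2 - 4)*N = -6*N)
(E(190, 153) + 267263)/(393013 + s(448)) = ((-569 + 153**2) + 267263)/(393013 - 6*448) = ((-569 + 23409) + 267263)/(393013 - 2688) = (22840 + 267263)/390325 = 290103*(1/390325) = 290103/390325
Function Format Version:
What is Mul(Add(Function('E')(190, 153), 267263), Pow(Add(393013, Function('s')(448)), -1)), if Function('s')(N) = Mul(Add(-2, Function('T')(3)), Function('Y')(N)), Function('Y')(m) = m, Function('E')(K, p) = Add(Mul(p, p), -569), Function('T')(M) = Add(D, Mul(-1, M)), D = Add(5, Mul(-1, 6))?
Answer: Rational(290103, 390325) ≈ 0.74323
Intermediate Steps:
D = -1 (D = Add(5, -6) = -1)
Function('T')(M) = Add(-1, Mul(-1, M))
Function('E')(K, p) = Add(-569, Pow(p, 2)) (Function('E')(K, p) = Add(Pow(p, 2), -569) = Add(-569, Pow(p, 2)))
Function('s')(N) = Mul(-6, N) (Function('s')(N) = Mul(Add(-2, Add(-1, Mul(-1, 3))), N) = Mul(Add(-2, Add(-1, -3)), N) = Mul(Add(-2, -4), N) = Mul(-6, N))
Mul(Add(Function('E')(190, 153), 267263), Pow(Add(393013, Function('s')(448)), -1)) = Mul(Add(Add(-569, Pow(153, 2)), 267263), Pow(Add(393013, Mul(-6, 448)), -1)) = Mul(Add(Add(-569, 23409), 267263), Pow(Add(393013, -2688), -1)) = Mul(Add(22840, 267263), Pow(390325, -1)) = Mul(290103, Rational(1, 390325)) = Rational(290103, 390325)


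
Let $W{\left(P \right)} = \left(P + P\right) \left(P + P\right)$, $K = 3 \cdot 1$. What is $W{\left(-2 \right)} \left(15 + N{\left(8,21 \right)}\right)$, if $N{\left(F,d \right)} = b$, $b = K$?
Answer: $288$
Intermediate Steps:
$K = 3$
$b = 3$
$N{\left(F,d \right)} = 3$
$W{\left(P \right)} = 4 P^{2}$ ($W{\left(P \right)} = 2 P 2 P = 4 P^{2}$)
$W{\left(-2 \right)} \left(15 + N{\left(8,21 \right)}\right) = 4 \left(-2\right)^{2} \left(15 + 3\right) = 4 \cdot 4 \cdot 18 = 16 \cdot 18 = 288$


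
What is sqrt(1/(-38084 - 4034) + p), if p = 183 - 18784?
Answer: I*sqrt(32996796154442)/42118 ≈ 136.39*I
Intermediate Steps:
p = -18601
sqrt(1/(-38084 - 4034) + p) = sqrt(1/(-38084 - 4034) - 18601) = sqrt(1/(-42118) - 18601) = sqrt(-1/42118 - 18601) = sqrt(-783436919/42118) = I*sqrt(32996796154442)/42118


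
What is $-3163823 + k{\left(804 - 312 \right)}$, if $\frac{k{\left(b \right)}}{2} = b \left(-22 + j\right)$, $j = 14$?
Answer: $-3171695$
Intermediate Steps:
$k{\left(b \right)} = - 16 b$ ($k{\left(b \right)} = 2 b \left(-22 + 14\right) = 2 b \left(-8\right) = 2 \left(- 8 b\right) = - 16 b$)
$-3163823 + k{\left(804 - 312 \right)} = -3163823 - 16 \left(804 - 312\right) = -3163823 - 7872 = -3171695$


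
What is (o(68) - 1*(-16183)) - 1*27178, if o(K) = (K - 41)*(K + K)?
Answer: -7323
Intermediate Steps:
o(K) = 2*K*(-41 + K) (o(K) = (-41 + K)*(2*K) = 2*K*(-41 + K))
(o(68) - 1*(-16183)) - 1*27178 = (2*68*(-41 + 68) - 1*(-16183)) - 1*27178 = (2*68*27 + 16183) - 27178 = (3672 + 16183) - 27178 = 19855 - 27178 = -7323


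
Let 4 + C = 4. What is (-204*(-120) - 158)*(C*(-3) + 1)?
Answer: 24322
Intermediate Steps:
C = 0 (C = -4 + 4 = 0)
(-204*(-120) - 158)*(C*(-3) + 1) = (-204*(-120) - 158)*(0*(-3) + 1) = (24480 - 158)*(0 + 1) = 24322*1 = 24322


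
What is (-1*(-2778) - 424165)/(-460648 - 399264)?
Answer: 421387/859912 ≈ 0.49004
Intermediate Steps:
(-1*(-2778) - 424165)/(-460648 - 399264) = (2778 - 424165)/(-859912) = -421387*(-1/859912) = 421387/859912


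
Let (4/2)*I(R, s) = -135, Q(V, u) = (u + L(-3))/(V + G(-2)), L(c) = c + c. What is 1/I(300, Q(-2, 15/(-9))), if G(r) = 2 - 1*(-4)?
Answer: -2/135 ≈ -0.014815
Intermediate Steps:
L(c) = 2*c
G(r) = 6 (G(r) = 2 + 4 = 6)
Q(V, u) = (-6 + u)/(6 + V) (Q(V, u) = (u + 2*(-3))/(V + 6) = (u - 6)/(6 + V) = (-6 + u)/(6 + V))
I(R, s) = -135/2 (I(R, s) = (½)*(-135) = -135/2)
1/I(300, Q(-2, 15/(-9))) = 1/(-135/2) = -2/135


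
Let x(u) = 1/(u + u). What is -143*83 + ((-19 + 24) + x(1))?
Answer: -23727/2 ≈ -11864.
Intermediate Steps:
x(u) = 1/(2*u)
-143*83 + ((-19 + 24) + x(1)) = -143*83 + ((-19 + 24) + (½)/1) = -11869 + (5 + (½)*1) = -11869 + (5 + ½) = -11869 + 11/2 = -23727/2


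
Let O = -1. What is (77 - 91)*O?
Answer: 14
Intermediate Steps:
(77 - 91)*O = (77 - 91)*(-1) = -14*(-1) = 14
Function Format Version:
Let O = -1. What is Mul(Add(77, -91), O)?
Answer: 14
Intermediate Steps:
Mul(Add(77, -91), O) = Mul(Add(77, -91), -1) = Mul(-14, -1) = 14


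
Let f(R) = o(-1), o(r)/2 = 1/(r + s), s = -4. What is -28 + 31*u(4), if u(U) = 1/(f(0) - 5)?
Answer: -911/27 ≈ -33.741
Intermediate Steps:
o(r) = 2/(-4 + r) (o(r) = 2/(r - 4) = 2/(-4 + r))
f(R) = -⅖ (f(R) = 2/(-4 - 1) = 2/(-5) = 2*(-⅕) = -⅖)
u(U) = -5/27 (u(U) = 1/(-⅖ - 5) = 1/(-27/5) = -5/27)
-28 + 31*u(4) = -28 + 31*(-5/27) = -28 - 155/27 = -911/27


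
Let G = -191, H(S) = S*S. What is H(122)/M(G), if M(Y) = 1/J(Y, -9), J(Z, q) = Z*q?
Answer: 25585596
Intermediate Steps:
H(S) = S²
M(Y) = -1/(9*Y) (M(Y) = 1/(Y*(-9)) = 1/(-9*Y) = -1/(9*Y))
H(122)/M(G) = 122²/((-⅑/(-191))) = 14884/((-⅑*(-1/191))) = 14884/(1/1719) = 14884*1719 = 25585596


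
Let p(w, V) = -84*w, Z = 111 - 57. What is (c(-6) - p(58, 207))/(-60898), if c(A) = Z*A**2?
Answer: -3408/30449 ≈ -0.11192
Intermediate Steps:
Z = 54
c(A) = 54*A**2
(c(-6) - p(58, 207))/(-60898) = (54*(-6)**2 - (-84)*58)/(-60898) = (54*36 - 1*(-4872))*(-1/60898) = (1944 + 4872)*(-1/60898) = 6816*(-1/60898) = -3408/30449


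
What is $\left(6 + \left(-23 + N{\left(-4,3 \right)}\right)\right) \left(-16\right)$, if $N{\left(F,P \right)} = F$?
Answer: $336$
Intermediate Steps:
$\left(6 + \left(-23 + N{\left(-4,3 \right)}\right)\right) \left(-16\right) = \left(6 - 27\right) \left(-16\right) = \left(-21\right) \left(-16\right) = 336$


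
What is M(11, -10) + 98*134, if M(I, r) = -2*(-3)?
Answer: 13138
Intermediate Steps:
M(I, r) = 6
M(11, -10) + 98*134 = 6 + 98*134 = 6 + 13132 = 13138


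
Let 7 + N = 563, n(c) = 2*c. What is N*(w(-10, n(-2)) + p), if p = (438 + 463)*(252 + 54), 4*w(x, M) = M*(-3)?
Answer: 153294204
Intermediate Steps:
N = 556 (N = -7 + 563 = 556)
w(x, M) = -3*M/4 (w(x, M) = (M*(-3))/4 = (-3*M)/4 = -3*M/4)
p = 275706 (p = 901*306 = 275706)
N*(w(-10, n(-2)) + p) = 556*(-3*(-2)/2 + 275706) = 556*(-3/4*(-4) + 275706) = 556*(3 + 275706) = 556*275709 = 153294204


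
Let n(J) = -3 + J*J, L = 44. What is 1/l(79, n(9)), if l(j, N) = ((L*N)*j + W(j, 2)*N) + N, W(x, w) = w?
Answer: 1/271362 ≈ 3.6851e-6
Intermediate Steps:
n(J) = -3 + J²
l(j, N) = 3*N + 44*N*j (l(j, N) = ((44*N)*j + 2*N) + N = (44*N*j + 2*N) + N = (2*N + 44*N*j) + N = 3*N + 44*N*j)
1/l(79, n(9)) = 1/((-3 + 9²)*(3 + 44*79)) = 1/((-3 + 81)*(3 + 3476)) = 1/(78*3479) = 1/271362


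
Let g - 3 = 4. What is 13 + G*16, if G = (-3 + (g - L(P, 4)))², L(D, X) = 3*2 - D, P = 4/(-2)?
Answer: 269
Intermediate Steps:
g = 7 (g = 3 + 4 = 7)
P = -2 (P = 4*(-½) = -2)
L(D, X) = 6 - D
G = 16 (G = (-3 + (7 - (6 - 1*(-2))))² = (-3 + (7 - (6 + 2)))² = (-3 + (7 - 1*8))² = (-3 + (7 - 8))² = (-3 - 1)² = (-4)² = 16)
13 + G*16 = 13 + 16*16 = 13 + 256 = 269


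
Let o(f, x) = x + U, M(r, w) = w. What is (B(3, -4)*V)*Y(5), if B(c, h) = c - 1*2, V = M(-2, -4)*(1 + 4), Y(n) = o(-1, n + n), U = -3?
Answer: -140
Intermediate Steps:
o(f, x) = -3 + x (o(f, x) = x - 3 = -3 + x)
Y(n) = -3 + 2*n (Y(n) = -3 + (n + n) = -3 + 2*n)
V = -20 (V = -4*(1 + 4) = -4*5 = -20)
B(c, h) = -2 + c (B(c, h) = c - 2 = -2 + c)
(B(3, -4)*V)*Y(5) = ((-2 + 3)*(-20))*(-3 + 2*5) = (1*(-20))*(-3 + 10) = -20*7 = -140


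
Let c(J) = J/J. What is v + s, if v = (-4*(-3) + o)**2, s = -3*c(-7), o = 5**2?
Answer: 1366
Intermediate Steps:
c(J) = 1
o = 25
s = -3 (s = -3*1 = -3)
v = 1369 (v = (-4*(-3) + 25)**2 = (12 + 25)**2 = 37**2 = 1369)
v + s = 1369 - 3 = 1366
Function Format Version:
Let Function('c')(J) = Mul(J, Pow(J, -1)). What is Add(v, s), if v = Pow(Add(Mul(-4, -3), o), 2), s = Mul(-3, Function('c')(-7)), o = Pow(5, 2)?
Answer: 1366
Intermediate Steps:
Function('c')(J) = 1
o = 25
s = -3 (s = Mul(-3, 1) = -3)
v = 1369 (v = Pow(Add(Mul(-4, -3), 25), 2) = Pow(Add(12, 25), 2) = Pow(37, 2) = 1369)
Add(v, s) = Add(1369, -3) = 1366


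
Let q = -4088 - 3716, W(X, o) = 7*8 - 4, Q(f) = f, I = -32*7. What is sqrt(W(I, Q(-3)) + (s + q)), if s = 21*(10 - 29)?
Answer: I*sqrt(8151) ≈ 90.283*I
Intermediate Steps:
s = -399 (s = 21*(-19) = -399)
I = -224
W(X, o) = 52 (W(X, o) = 56 - 4 = 52)
q = -7804
sqrt(W(I, Q(-3)) + (s + q)) = sqrt(52 + (-399 - 7804)) = sqrt(52 - 8203) = sqrt(-8151) = I*sqrt(8151)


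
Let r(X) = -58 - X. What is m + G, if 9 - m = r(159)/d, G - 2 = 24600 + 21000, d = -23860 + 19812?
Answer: 184633111/4048 ≈ 45611.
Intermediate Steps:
d = -4048
G = 45602 (G = 2 + (24600 + 21000) = 2 + 45600 = 45602)
m = 36215/4048 (m = 9 - (-58 - 1*159)/(-4048) = 9 - (-58 - 159)*(-1)/4048 = 9 - (-217)*(-1)/4048 = 9 - 1*217/4048 = 9 - 217/4048 = 36215/4048 ≈ 8.9464)
m + G = 36215/4048 + 45602 = 184633111/4048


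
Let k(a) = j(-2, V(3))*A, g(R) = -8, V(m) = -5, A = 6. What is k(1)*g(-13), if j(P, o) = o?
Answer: 240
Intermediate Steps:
k(a) = -30 (k(a) = -5*6 = -30)
k(1)*g(-13) = -30*(-8) = 240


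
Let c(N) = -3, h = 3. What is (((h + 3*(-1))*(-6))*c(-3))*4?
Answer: 0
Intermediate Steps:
(((h + 3*(-1))*(-6))*c(-3))*4 = (((3 + 3*(-1))*(-6))*(-3))*4 = (((3 - 3)*(-6))*(-3))*4 = ((0*(-6))*(-3))*4 = (0*(-3))*4 = 0*4 = 0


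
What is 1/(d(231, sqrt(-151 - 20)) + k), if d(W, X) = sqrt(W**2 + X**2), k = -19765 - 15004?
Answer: -34769/1208830171 - 3*sqrt(5910)/1208830171 ≈ -2.8953e-5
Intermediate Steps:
k = -34769
1/(d(231, sqrt(-151 - 20)) + k) = 1/(sqrt(231**2 + (sqrt(-151 - 20))**2) - 34769) = 1/(sqrt(53361 + (sqrt(-171))**2) - 34769) = 1/(sqrt(53361 + (3*I*sqrt(19))**2) - 34769) = 1/(sqrt(53361 - 171) - 34769) = 1/(sqrt(53190) - 34769) = 1/(3*sqrt(5910) - 34769) = 1/(-34769 + 3*sqrt(5910))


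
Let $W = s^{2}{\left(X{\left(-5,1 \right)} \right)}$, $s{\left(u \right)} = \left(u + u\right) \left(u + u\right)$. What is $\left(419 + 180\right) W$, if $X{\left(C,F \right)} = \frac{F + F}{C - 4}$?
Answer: $\frac{153344}{6561} \approx 23.372$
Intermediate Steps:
$X{\left(C,F \right)} = \frac{2 F}{-4 + C}$
$s{\left(u \right)} = 4 u^{2}$ ($s{\left(u \right)} = 2 u 2 u = 4 u^{2}$)
$W = \frac{256}{6561}$ ($W = \left(4 \left(2 \cdot 1 \frac{1}{-4 - 5}\right)^{2}\right)^{2} = \left(4 \left(2 \cdot 1 \frac{1}{-9}\right)^{2}\right)^{2} = \left(4 \left(2 \cdot 1 \left(- \frac{1}{9}\right)\right)^{2}\right)^{2} = \left(4 \left(- \frac{2}{9}\right)^{2}\right)^{2} = \left(4 \cdot \frac{4}{81}\right)^{2} = \left(\frac{16}{81}\right)^{2} = \frac{256}{6561} \approx 0.039018$)
$\left(419 + 180\right) W = \left(419 + 180\right) \frac{256}{6561} = 599 \cdot \frac{256}{6561} = \frac{153344}{6561}$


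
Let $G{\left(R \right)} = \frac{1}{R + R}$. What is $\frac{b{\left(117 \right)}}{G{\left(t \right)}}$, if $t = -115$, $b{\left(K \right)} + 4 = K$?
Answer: $-25990$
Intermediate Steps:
$b{\left(K \right)} = -4 + K$
$G{\left(R \right)} = \frac{1}{2 R}$
$\frac{b{\left(117 \right)}}{G{\left(t \right)}} = \frac{-4 + 117}{\frac{1}{2} \frac{1}{-115}} = \frac{113}{\frac{1}{2} \left(- \frac{1}{115}\right)} = \frac{113}{- \frac{1}{230}} = 113 \left(-230\right) = -25990$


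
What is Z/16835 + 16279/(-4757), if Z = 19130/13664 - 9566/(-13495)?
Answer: -25266535284625241/7383580577354800 ≈ -3.4220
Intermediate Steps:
Z = 194434587/92197840 (Z = 19130*(1/13664) - 9566*(-1/13495) = 9565/6832 + 9566/13495 = 194434587/92197840 ≈ 2.1089)
Z/16835 + 16279/(-4757) = (194434587/92197840)/16835 + 16279/(-4757) = (194434587/92197840)*(1/16835) + 16279*(-1/4757) = 194434587/1552150636400 - 16279/4757 = -25266535284625241/7383580577354800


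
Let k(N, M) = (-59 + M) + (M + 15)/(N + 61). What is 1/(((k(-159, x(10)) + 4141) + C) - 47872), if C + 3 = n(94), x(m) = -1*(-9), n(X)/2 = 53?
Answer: -49/2140234 ≈ -2.2895e-5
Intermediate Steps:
n(X) = 106 (n(X) = 2*53 = 106)
x(m) = 9
C = 103 (C = -3 + 106 = 103)
k(N, M) = -59 + M + (15 + M)/(61 + N) (k(N, M) = (-59 + M) + (15 + M)/(61 + N) = -59 + M + (15 + M)/(61 + N))
1/(((k(-159, x(10)) + 4141) + C) - 47872) = 1/((((-3584 - 59*(-159) + 62*9 + 9*(-159))/(61 - 159) + 4141) + 103) - 47872) = 1/((((-3584 + 9381 + 558 - 1431)/(-98) + 4141) + 103) - 47872) = 1/(((-1/98*4924 + 4141) + 103) - 47872) = 1/(((-2462/49 + 4141) + 103) - 47872) = 1/((200447/49 + 103) - 47872) = 1/(205494/49 - 47872) = 1/(-2140234/49) = -49/2140234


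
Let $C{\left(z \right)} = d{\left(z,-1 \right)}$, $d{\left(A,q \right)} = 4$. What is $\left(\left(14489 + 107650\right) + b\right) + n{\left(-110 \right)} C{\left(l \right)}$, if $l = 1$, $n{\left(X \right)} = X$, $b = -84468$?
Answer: $37231$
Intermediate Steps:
$C{\left(z \right)} = 4$
$\left(\left(14489 + 107650\right) + b\right) + n{\left(-110 \right)} C{\left(l \right)} = \left(\left(14489 + 107650\right) - 84468\right) - 440 = \left(122139 - 84468\right) - 440 = 37671 - 440 = 37231$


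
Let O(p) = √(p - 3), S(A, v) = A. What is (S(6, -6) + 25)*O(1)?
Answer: 31*I*√2 ≈ 43.841*I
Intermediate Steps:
O(p) = √(-3 + p)
(S(6, -6) + 25)*O(1) = (6 + 25)*√(-3 + 1) = 31*√(-2) = 31*(I*√2) = 31*I*√2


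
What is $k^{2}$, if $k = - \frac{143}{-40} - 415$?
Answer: $\frac{270832849}{1600} \approx 1.6927 \cdot 10^{5}$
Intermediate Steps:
$k = - \frac{16457}{40}$ ($k = \left(-143\right) \left(- \frac{1}{40}\right) - 415 = \frac{143}{40} - 415 = - \frac{16457}{40} \approx -411.42$)
$k^{2} = \left(- \frac{16457}{40}\right)^{2} = \frac{270832849}{1600}$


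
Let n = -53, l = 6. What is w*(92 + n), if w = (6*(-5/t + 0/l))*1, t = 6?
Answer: -195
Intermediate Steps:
w = -5 (w = (6*(-5/6 + 0/6))*1 = (6*(-5*⅙ + 0*(⅙)))*1 = (6*(-⅚ + 0))*1 = (6*(-⅚))*1 = -5*1 = -5)
w*(92 + n) = -5*(92 - 53) = -5*39 = -195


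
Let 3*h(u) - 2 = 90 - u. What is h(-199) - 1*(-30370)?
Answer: 30467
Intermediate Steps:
h(u) = 92/3 - u/3 (h(u) = ⅔ + (90 - u)/3 = ⅔ + (30 - u/3) = 92/3 - u/3)
h(-199) - 1*(-30370) = (92/3 - ⅓*(-199)) - 1*(-30370) = (92/3 + 199/3) + 30370 = 97 + 30370 = 30467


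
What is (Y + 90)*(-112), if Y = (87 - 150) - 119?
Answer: 10304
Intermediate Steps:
Y = -182 (Y = -63 - 119 = -182)
(Y + 90)*(-112) = (-182 + 90)*(-112) = -92*(-112) = 10304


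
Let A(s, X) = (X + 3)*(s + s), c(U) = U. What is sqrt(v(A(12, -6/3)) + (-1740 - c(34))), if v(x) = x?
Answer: 5*I*sqrt(70) ≈ 41.833*I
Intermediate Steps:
A(s, X) = 2*s*(3 + X) (A(s, X) = (3 + X)*(2*s) = 2*s*(3 + X))
sqrt(v(A(12, -6/3)) + (-1740 - c(34))) = sqrt(2*12*(3 - 6/3) + (-1740 - 1*34)) = sqrt(2*12*(3 - 6*1/3) + (-1740 - 34)) = sqrt(2*12*(3 - 2) - 1774) = sqrt(2*12*1 - 1774) = sqrt(24 - 1774) = sqrt(-1750) = 5*I*sqrt(70)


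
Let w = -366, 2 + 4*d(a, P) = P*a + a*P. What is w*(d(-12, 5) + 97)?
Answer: -24339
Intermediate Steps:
d(a, P) = -1/2 + P*a/2 (d(a, P) = -1/2 + (P*a + a*P)/4 = -1/2 + (P*a + P*a)/4 = -1/2 + (2*P*a)/4 = -1/2 + P*a/2)
w*(d(-12, 5) + 97) = -366*((-1/2 + (1/2)*5*(-12)) + 97) = -366*((-1/2 - 30) + 97) = -366*(-61/2 + 97) = -366*133/2 = -24339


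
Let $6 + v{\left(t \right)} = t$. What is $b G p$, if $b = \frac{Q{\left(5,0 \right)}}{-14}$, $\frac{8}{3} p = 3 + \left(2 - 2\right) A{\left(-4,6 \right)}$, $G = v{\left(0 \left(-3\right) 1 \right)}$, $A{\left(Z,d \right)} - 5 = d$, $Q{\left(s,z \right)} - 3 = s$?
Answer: $\frac{27}{7} \approx 3.8571$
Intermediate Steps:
$Q{\left(s,z \right)} = 3 + s$
$A{\left(Z,d \right)} = 5 + d$
$v{\left(t \right)} = -6 + t$
$G = -6$ ($G = -6 + 0 \left(-3\right) 1 = -6 + 0 \cdot 1 = -6 + 0 = -6$)
$p = \frac{9}{8}$ ($p = \frac{3 \left(3 + \left(2 - 2\right) \left(5 + 6\right)\right)}{8} = \frac{3 \left(3 + 0 \cdot 11\right)}{8} = \frac{3 \left(3 + 0\right)}{8} = \frac{3}{8} \cdot 3 = \frac{9}{8} \approx 1.125$)
$b = - \frac{4}{7}$ ($b = \frac{3 + 5}{-14} = 8 \left(- \frac{1}{14}\right) = - \frac{4}{7} \approx -0.57143$)
$b G p = \left(- \frac{4}{7}\right) \left(-6\right) \frac{9}{8} = \frac{24}{7} \cdot \frac{9}{8} = \frac{27}{7}$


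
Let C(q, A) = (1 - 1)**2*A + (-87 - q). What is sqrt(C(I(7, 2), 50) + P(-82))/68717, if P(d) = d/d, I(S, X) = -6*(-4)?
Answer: I*sqrt(110)/68717 ≈ 0.00015263*I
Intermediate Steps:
I(S, X) = 24
P(d) = 1
C(q, A) = -87 - q (C(q, A) = 0**2*A + (-87 - q) = 0*A + (-87 - q) = 0 + (-87 - q) = -87 - q)
sqrt(C(I(7, 2), 50) + P(-82))/68717 = sqrt((-87 - 1*24) + 1)/68717 = sqrt((-87 - 24) + 1)*(1/68717) = sqrt(-111 + 1)*(1/68717) = sqrt(-110)*(1/68717) = (I*sqrt(110))*(1/68717) = I*sqrt(110)/68717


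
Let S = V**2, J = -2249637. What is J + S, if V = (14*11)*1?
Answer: -2225921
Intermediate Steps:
V = 154 (V = 154*1 = 154)
S = 23716 (S = 154**2 = 23716)
J + S = -2249637 + 23716 = -2225921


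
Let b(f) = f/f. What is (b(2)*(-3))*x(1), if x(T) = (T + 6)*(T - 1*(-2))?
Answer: -63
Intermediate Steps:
x(T) = (2 + T)*(6 + T) (x(T) = (6 + T)*(T + 2) = (6 + T)*(2 + T) = (2 + T)*(6 + T))
b(f) = 1
(b(2)*(-3))*x(1) = (1*(-3))*(12 + 1² + 8*1) = -3*(12 + 1 + 8) = -3*21 = -63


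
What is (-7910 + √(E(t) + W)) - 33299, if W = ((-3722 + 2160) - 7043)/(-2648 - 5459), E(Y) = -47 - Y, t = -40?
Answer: -41209 + 4*I*√201603/737 ≈ -41209.0 + 2.4369*I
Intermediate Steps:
W = 8605/8107 (W = (-1562 - 7043)/(-8107) = -8605*(-1/8107) = 8605/8107 ≈ 1.0614)
(-7910 + √(E(t) + W)) - 33299 = (-7910 + √((-47 - 1*(-40)) + 8605/8107)) - 33299 = (-7910 + √((-47 + 40) + 8605/8107)) - 33299 = (-7910 + √(-7 + 8605/8107)) - 33299 = (-7910 + √(-48144/8107)) - 33299 = (-7910 + 4*I*√201603/737) - 33299 = -41209 + 4*I*√201603/737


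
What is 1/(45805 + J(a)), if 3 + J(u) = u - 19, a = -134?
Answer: 1/45649 ≈ 2.1906e-5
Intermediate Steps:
J(u) = -22 + u (J(u) = -3 + (u - 19) = -3 + (-19 + u) = -22 + u)
1/(45805 + J(a)) = 1/(45805 + (-22 - 134)) = 1/(45805 - 156) = 1/45649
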